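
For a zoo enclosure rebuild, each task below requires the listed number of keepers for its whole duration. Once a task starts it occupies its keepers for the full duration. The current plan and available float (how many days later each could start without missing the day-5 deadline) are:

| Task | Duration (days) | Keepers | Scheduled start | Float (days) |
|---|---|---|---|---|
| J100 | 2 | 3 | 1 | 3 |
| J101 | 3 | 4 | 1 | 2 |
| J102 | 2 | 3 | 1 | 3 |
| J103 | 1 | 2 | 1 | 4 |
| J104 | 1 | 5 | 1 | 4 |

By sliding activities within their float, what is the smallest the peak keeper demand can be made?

Early-start (J100@1, J101@1, J102@1, J103@1, J104@1) gives peak 17: d1:17  d2:10  d3:4  d4:0  d5:0.
Shift J102→3, J103→4, J104→5.
Schedule J100@1, J101@1, J102@3, J103@4, J104@5: d1:7  d2:7  d3:7  d4:5  d5:5 — peak 7.
Total keeper-days = 31 over 5 days ⇒ peak ≥ ⌈31/5⌉ = 7, so 7 is optimal.

7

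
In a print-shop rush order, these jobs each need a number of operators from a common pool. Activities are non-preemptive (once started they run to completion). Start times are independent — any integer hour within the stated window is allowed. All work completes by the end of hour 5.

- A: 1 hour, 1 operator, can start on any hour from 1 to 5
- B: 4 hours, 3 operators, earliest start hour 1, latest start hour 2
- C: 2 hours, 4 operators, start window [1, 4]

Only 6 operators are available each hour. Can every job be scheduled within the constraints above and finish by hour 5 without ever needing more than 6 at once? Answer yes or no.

The minimum achievable peak is 7; 6 < 7, so no feasible schedule stays within the cap.

no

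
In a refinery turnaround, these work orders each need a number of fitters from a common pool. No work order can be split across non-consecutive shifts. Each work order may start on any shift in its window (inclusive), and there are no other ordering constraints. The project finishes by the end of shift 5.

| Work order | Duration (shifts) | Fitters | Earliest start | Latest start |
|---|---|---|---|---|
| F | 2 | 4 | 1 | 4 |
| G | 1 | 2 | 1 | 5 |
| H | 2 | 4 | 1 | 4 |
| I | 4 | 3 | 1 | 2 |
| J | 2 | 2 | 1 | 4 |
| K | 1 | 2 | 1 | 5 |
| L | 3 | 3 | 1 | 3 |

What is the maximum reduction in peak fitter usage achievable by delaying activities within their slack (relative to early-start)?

Early-start peak: s1:20  s2:16  s3:6  s4:3  s5:0 ⇒ 20.
Leveled (F@1, G@1, H@3, I@2, J@1, K@1, L@3): s1:10  s2:9  s3:10  s4:10  s5:6 ⇒ 10.
Reduction 20 − 10 = 10.

10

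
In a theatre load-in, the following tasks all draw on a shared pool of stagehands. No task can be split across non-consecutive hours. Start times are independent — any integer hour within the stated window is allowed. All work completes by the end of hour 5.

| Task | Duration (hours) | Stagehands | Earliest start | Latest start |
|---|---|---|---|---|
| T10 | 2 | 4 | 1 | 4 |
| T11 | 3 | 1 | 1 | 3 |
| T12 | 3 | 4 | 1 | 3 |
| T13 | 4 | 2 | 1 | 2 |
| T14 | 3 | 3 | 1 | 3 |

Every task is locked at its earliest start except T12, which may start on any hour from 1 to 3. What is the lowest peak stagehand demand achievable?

T12@1: h1:14  h2:14  h3:10  h4:2  h5:0 → peak 14
T12@2: h1:10  h2:14  h3:10  h4:6  h5:0 → peak 14
T12@3: h1:10  h2:10  h3:10  h4:6  h5:4 → peak 10
Best is T12@3, peak 10.

10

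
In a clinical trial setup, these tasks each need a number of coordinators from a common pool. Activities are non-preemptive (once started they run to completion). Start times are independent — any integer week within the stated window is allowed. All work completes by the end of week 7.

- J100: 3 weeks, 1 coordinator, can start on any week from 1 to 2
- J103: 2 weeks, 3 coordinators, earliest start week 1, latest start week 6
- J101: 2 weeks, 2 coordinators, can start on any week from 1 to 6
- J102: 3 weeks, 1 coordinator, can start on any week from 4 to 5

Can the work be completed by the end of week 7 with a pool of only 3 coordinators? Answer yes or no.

The minimum achievable peak is 4; 3 < 4, so no feasible schedule stays within the cap.

no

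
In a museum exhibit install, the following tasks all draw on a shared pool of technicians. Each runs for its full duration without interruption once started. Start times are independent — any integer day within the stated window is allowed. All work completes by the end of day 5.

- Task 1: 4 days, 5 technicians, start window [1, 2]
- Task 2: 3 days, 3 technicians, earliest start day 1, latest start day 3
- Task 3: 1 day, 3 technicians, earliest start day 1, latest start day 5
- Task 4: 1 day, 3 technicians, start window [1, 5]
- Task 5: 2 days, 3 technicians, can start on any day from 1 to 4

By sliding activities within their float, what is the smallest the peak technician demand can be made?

9

Early-start (Task 1@1, Task 2@1, Task 3@1, Task 4@1, Task 5@1) gives peak 17: d1:17  d2:11  d3:8  d4:5  d5:0.
Shift Task 3→5, Task 4→5, Task 5→4.
Schedule Task 1@1, Task 2@1, Task 3@5, Task 4@5, Task 5@4: d1:8  d2:8  d3:8  d4:8  d5:9 — peak 9.
Total technician-days = 41 over 5 days ⇒ peak ≥ ⌈41/5⌉ = 9, so 9 is optimal.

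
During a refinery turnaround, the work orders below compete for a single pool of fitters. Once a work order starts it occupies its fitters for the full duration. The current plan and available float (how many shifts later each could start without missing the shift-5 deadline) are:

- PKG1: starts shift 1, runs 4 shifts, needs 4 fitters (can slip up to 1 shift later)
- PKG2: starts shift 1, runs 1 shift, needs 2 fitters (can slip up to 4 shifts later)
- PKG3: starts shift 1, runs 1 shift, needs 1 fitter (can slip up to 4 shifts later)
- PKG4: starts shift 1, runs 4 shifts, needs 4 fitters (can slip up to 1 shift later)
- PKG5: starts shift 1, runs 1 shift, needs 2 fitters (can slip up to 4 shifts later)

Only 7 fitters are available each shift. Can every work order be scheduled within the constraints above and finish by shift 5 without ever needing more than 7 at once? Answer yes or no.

Total fitter-shifts = 37; over 5 shifts the average is 37/5 > 7, so some shift must exceed 7.

no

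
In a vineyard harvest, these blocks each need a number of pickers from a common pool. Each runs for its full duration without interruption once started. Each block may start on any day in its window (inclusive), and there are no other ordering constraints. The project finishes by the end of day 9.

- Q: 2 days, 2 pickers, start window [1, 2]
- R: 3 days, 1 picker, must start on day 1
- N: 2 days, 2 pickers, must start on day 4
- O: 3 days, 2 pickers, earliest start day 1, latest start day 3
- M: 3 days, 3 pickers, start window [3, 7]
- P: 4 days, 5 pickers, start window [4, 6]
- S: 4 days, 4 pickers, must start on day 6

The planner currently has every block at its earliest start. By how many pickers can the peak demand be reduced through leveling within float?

Early-start peak: d1:5  d2:5  d3:6  d4:10  d5:10  d6:9  d7:9  d8:4  d9:4 ⇒ 10.
Leveled (Q@1, R@1, N@4, O@1, M@3, P@6, S@6): d1:5  d2:5  d3:6  d4:5  d5:5  d6:9  d7:9  d8:9  d9:9 ⇒ 9.
Reduction 10 − 9 = 1.

1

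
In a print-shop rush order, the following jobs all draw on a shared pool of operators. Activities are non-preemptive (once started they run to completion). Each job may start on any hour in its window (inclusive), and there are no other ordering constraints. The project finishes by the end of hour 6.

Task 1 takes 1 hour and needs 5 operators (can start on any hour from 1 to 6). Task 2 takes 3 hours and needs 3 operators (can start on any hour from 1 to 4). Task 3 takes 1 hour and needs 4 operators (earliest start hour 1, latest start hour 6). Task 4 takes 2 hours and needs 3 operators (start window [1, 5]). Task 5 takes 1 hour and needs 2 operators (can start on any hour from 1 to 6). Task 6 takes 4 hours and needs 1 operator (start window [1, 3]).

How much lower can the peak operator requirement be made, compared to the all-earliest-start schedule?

Early-start peak: h1:18  h2:7  h3:4  h4:1  h5:0  h6:0 ⇒ 18.
Leveled (Task 1@1, Task 2@3, Task 3@2, Task 4@5, Task 5@3, Task 6@1): h1:6  h2:5  h3:6  h4:4  h5:6  h6:3 ⇒ 6.
Reduction 18 − 6 = 12.

12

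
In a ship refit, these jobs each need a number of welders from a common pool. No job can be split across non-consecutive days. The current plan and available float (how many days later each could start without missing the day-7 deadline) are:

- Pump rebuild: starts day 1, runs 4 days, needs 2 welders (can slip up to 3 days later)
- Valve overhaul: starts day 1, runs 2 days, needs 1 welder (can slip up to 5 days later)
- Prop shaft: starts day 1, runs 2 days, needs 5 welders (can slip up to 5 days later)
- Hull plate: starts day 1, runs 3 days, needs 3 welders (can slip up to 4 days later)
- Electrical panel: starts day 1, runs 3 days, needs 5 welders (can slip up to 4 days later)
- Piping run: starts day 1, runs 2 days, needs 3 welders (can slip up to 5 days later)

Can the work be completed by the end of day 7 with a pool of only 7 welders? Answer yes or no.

Total welder-days = 50; over 7 days the average is 50/7 > 7, so some day must exceed 7.

no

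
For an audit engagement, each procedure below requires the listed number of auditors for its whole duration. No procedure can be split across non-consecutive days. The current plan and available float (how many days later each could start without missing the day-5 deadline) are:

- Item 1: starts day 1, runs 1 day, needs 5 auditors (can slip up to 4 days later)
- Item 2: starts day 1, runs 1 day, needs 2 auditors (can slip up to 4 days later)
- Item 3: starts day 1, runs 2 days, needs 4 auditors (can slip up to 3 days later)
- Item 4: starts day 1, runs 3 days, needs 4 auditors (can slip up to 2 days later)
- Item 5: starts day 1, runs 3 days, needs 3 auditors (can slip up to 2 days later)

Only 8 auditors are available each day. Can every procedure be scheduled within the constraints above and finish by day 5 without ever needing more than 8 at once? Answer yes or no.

yes

Schedule Item 1@1, Item 2@2, Item 3@4, Item 4@3, Item 5@1: d1:8  d2:5  d3:7  d4:8  d5:8 — peak 8 ≤ 8.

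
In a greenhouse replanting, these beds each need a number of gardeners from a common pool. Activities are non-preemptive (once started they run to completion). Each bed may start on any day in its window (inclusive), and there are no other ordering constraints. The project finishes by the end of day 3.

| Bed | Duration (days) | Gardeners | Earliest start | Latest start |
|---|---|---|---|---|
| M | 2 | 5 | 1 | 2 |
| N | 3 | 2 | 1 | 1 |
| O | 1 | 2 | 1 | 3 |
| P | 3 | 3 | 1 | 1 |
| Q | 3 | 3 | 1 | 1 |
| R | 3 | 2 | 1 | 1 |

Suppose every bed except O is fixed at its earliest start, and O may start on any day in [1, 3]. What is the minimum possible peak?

15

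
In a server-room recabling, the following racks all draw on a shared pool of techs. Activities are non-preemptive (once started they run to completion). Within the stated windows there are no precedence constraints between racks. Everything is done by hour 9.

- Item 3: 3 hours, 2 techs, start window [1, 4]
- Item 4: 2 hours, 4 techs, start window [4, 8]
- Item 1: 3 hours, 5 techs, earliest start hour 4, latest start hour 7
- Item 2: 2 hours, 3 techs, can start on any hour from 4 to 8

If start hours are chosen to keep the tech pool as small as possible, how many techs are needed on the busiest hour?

Early-start (Item 3@1, Item 4@4, Item 1@4, Item 2@4) gives peak 12: h1:2  h2:2  h3:2  h4:12  h5:12  h6:5  h7:0  h8:0  h9:0.
Shift Item 1→6.
Schedule Item 3@1, Item 4@4, Item 1@6, Item 2@4: h1:2  h2:2  h3:2  h4:7  h5:7  h6:5  h7:5  h8:5  h9:0 — peak 7.

7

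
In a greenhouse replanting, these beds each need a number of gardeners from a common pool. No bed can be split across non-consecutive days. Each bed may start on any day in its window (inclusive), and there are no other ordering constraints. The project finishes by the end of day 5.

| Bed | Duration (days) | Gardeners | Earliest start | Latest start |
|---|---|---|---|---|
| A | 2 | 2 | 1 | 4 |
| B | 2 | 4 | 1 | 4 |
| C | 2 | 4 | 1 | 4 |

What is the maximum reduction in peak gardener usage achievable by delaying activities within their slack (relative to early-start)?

4

Early-start peak: d1:10  d2:10  d3:0  d4:0  d5:0 ⇒ 10.
Leveled (A@1, B@1, C@3): d1:6  d2:6  d3:4  d4:4  d5:0 ⇒ 6.
Reduction 10 − 6 = 4.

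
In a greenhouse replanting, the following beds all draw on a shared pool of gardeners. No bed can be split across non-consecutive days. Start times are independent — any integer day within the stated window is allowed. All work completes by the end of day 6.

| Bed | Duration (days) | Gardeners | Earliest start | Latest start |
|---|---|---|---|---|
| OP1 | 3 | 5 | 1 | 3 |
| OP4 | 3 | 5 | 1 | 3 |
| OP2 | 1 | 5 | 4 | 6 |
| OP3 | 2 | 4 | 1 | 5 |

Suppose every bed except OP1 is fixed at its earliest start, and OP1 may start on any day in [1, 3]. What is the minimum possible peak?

10

OP1@1: d1:14  d2:14  d3:10  d4:5  d5:0  d6:0 → peak 14
OP1@2: d1:9  d2:14  d3:10  d4:10  d5:0  d6:0 → peak 14
OP1@3: d1:9  d2:9  d3:10  d4:10  d5:5  d6:0 → peak 10
Best is OP1@3, peak 10.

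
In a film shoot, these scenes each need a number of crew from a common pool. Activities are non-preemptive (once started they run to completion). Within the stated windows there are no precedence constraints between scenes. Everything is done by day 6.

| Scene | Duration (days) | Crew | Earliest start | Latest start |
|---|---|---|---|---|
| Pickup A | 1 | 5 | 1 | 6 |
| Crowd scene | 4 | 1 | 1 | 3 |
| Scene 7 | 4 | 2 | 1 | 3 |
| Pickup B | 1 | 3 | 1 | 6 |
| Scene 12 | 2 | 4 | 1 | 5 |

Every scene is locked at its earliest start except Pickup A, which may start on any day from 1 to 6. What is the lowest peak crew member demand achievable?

Pickup A@1: d1:15  d2:7  d3:3  d4:3  d5:0  d6:0 → peak 15
Pickup A@2: d1:10  d2:12  d3:3  d4:3  d5:0  d6:0 → peak 12
Pickup A@3: d1:10  d2:7  d3:8  d4:3  d5:0  d6:0 → peak 10
Pickup A@4: d1:10  d2:7  d3:3  d4:8  d5:0  d6:0 → peak 10
Pickup A@5: d1:10  d2:7  d3:3  d4:3  d5:5  d6:0 → peak 10
Pickup A@6: d1:10  d2:7  d3:3  d4:3  d5:0  d6:5 → peak 10
Best is Pickup A@3, peak 10.

10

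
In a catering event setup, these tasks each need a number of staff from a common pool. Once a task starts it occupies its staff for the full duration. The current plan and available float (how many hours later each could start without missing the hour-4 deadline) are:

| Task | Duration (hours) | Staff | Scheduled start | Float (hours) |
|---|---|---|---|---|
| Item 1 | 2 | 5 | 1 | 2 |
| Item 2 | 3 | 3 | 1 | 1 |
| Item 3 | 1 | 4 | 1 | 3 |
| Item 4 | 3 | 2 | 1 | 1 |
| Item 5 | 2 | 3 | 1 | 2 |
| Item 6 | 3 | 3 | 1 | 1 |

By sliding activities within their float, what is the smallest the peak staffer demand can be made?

13

Early-start (Item 1@1, Item 2@1, Item 3@1, Item 4@1, Item 5@1, Item 6@1) gives peak 20: h1:20  h2:16  h3:8  h4:0.
Shift Item 4→2, Item 5→3, Item 6→2.
Schedule Item 1@1, Item 2@1, Item 3@1, Item 4@2, Item 5@3, Item 6@2: h1:12  h2:13  h3:11  h4:8 — peak 13.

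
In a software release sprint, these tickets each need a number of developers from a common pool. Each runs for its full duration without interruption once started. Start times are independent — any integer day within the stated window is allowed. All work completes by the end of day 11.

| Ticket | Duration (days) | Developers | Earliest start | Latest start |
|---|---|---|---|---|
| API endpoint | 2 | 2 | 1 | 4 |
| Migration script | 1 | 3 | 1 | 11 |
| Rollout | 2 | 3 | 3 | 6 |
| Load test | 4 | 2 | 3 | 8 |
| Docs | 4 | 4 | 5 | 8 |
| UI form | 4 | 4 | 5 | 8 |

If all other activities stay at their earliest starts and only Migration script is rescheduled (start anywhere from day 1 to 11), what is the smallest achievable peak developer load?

Migration script@1: d1:5  d2:2  d3:5  d4:5  d5:10  d6:10  d7:8  d8:8  d9:0  d10:0  d11:0 → peak 10
Migration script@2: d1:2  d2:5  d3:5  d4:5  d5:10  d6:10  d7:8  d8:8  d9:0  d10:0  d11:0 → peak 10
Migration script@3: d1:2  d2:2  d3:8  d4:5  d5:10  d6:10  d7:8  d8:8  d9:0  d10:0  d11:0 → peak 10
Migration script@4: d1:2  d2:2  d3:5  d4:8  d5:10  d6:10  d7:8  d8:8  d9:0  d10:0  d11:0 → peak 10
Migration script@5: d1:2  d2:2  d3:5  d4:5  d5:13  d6:10  d7:8  d8:8  d9:0  d10:0  d11:0 → peak 13
Migration script@6: d1:2  d2:2  d3:5  d4:5  d5:10  d6:13  d7:8  d8:8  d9:0  d10:0  d11:0 → peak 13
Migration script@7: d1:2  d2:2  d3:5  d4:5  d5:10  d6:10  d7:11  d8:8  d9:0  d10:0  d11:0 → peak 11
Migration script@8: d1:2  d2:2  d3:5  d4:5  d5:10  d6:10  d7:8  d8:11  d9:0  d10:0  d11:0 → peak 11
Migration script@9: d1:2  d2:2  d3:5  d4:5  d5:10  d6:10  d7:8  d8:8  d9:3  d10:0  d11:0 → peak 10
Migration script@10: d1:2  d2:2  d3:5  d4:5  d5:10  d6:10  d7:8  d8:8  d9:0  d10:3  d11:0 → peak 10
Migration script@11: d1:2  d2:2  d3:5  d4:5  d5:10  d6:10  d7:8  d8:8  d9:0  d10:0  d11:3 → peak 10
Best is Migration script@1, peak 10.

10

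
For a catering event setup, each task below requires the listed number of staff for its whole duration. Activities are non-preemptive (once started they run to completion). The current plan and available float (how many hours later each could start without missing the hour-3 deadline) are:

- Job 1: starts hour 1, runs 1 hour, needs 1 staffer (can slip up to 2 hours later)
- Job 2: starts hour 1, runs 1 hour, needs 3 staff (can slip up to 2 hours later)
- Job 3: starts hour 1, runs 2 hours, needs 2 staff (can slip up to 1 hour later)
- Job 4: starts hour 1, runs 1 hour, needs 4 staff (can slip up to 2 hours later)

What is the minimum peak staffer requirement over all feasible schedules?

5

Early-start (Job 1@1, Job 2@1, Job 3@1, Job 4@1) gives peak 10: h1:10  h2:2  h3:0.
Shift Job 2→2, Job 4→3.
Schedule Job 1@1, Job 2@2, Job 3@1, Job 4@3: h1:3  h2:5  h3:4 — peak 5.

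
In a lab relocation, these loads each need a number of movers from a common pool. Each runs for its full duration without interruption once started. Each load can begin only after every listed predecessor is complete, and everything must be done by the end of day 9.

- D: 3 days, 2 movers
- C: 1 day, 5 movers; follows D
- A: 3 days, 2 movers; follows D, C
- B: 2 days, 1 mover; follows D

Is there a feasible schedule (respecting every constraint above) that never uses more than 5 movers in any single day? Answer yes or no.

Schedule D@1, C@4, A@5, B@5: d1:2  d2:2  d3:2  d4:5  d5:3  d6:3  d7:2  d8:0  d9:0 — peak 5 ≤ 5.

yes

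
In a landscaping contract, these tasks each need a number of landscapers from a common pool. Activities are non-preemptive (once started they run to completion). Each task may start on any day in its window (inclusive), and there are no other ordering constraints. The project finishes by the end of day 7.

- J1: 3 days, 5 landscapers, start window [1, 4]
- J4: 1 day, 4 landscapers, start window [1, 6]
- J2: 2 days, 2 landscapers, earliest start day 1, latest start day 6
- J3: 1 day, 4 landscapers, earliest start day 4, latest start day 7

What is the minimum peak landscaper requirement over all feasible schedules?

5

Early-start (J1@1, J4@1, J2@1, J3@4) gives peak 11: d1:11  d2:7  d3:5  d4:4  d5:0  d6:0  d7:0.
Shift J4→4, J2→5, J3→7.
Schedule J1@1, J4@4, J2@5, J3@7: d1:5  d2:5  d3:5  d4:4  d5:2  d6:2  d7:4 — peak 5.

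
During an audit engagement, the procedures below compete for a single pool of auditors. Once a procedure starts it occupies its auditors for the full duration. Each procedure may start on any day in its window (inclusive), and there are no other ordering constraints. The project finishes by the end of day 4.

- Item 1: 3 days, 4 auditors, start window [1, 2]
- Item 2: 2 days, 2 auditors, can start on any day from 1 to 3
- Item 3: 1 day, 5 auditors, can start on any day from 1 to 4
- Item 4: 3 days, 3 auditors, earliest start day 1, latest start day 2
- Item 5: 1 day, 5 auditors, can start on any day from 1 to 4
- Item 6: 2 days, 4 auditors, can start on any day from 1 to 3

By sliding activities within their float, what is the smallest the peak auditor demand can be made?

12

Early-start (Item 1@1, Item 2@1, Item 3@1, Item 4@1, Item 5@1, Item 6@1) gives peak 23: d1:23  d2:13  d3:7  d4:0.
Shift Item 4→2, Item 5→4, Item 6→3.
Schedule Item 1@1, Item 2@1, Item 3@1, Item 4@2, Item 5@4, Item 6@3: d1:11  d2:9  d3:11  d4:12 — peak 12.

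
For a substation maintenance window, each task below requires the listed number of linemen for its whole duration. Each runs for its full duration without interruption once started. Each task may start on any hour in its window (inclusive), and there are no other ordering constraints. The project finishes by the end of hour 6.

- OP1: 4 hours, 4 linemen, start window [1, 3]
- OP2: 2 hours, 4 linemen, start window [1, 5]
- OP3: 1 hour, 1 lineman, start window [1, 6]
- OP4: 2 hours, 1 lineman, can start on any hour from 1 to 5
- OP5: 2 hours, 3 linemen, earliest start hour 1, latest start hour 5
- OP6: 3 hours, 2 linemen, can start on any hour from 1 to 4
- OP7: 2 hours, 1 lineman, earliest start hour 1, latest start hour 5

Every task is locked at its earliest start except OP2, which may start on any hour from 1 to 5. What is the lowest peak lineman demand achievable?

12

OP2@1: h1:16  h2:15  h3:6  h4:4  h5:0  h6:0 → peak 16
OP2@2: h1:12  h2:15  h3:10  h4:4  h5:0  h6:0 → peak 15
OP2@3: h1:12  h2:11  h3:10  h4:8  h5:0  h6:0 → peak 12
OP2@4: h1:12  h2:11  h3:6  h4:8  h5:4  h6:0 → peak 12
OP2@5: h1:12  h2:11  h3:6  h4:4  h5:4  h6:4 → peak 12
Best is OP2@3, peak 12.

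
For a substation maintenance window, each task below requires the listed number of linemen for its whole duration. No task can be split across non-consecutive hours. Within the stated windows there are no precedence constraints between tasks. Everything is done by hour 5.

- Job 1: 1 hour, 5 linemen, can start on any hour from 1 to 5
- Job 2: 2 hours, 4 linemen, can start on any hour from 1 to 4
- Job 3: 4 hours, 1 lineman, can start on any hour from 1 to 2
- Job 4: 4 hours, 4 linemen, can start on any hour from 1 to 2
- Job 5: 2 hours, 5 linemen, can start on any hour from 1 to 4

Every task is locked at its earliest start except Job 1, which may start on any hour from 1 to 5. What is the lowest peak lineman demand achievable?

14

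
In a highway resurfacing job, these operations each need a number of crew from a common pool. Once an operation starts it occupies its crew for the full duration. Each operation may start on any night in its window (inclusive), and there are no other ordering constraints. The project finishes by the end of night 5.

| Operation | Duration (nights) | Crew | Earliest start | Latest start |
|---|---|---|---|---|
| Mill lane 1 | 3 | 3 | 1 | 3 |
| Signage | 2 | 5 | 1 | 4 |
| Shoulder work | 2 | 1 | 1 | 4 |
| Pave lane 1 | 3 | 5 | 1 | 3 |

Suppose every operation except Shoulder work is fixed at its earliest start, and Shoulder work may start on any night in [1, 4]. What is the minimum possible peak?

13

Shoulder work@1: n1:14  n2:14  n3:8  n4:0  n5:0 → peak 14
Shoulder work@2: n1:13  n2:14  n3:9  n4:0  n5:0 → peak 14
Shoulder work@3: n1:13  n2:13  n3:9  n4:1  n5:0 → peak 13
Shoulder work@4: n1:13  n2:13  n3:8  n4:1  n5:1 → peak 13
Best is Shoulder work@3, peak 13.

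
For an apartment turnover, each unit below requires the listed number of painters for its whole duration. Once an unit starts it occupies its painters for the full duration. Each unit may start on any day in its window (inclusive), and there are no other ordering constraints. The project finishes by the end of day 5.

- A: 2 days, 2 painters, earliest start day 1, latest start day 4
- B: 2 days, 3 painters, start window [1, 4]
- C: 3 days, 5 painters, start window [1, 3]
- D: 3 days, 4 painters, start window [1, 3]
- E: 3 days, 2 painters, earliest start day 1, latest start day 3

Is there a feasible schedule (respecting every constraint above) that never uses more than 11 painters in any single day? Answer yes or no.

Schedule A@1, B@1, C@1, D@3, E@3: d1:10  d2:10  d3:11  d4:6  d5:6 — peak 11 ≤ 11.

yes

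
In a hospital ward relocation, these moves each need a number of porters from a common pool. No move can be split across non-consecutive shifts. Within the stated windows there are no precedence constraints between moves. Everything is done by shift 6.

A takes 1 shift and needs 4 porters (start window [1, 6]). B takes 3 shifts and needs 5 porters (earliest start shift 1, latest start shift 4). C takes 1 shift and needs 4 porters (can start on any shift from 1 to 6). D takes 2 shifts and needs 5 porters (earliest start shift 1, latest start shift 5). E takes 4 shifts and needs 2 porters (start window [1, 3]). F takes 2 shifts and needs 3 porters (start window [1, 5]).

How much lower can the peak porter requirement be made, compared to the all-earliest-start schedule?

14

Early-start peak: s1:23  s2:15  s3:7  s4:2  s5:0  s6:0 ⇒ 23.
Leveled (A@1, B@4, C@3, D@1, E@3, F@2): s1:9  s2:8  s3:9  s4:7  s5:7  s6:7 ⇒ 9.
Reduction 23 − 9 = 14.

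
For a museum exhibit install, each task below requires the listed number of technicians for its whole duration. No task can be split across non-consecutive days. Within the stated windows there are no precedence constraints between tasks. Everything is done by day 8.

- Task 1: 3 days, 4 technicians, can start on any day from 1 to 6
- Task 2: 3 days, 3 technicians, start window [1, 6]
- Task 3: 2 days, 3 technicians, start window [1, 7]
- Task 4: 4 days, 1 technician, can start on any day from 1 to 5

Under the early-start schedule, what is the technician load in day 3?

8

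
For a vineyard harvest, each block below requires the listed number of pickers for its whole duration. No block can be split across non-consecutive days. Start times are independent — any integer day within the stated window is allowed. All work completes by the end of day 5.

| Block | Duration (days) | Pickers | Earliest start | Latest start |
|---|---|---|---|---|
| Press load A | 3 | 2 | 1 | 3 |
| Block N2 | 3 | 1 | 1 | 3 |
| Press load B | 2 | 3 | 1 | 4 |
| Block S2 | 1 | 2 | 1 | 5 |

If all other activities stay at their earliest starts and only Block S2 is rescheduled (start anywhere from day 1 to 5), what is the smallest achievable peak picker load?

Block S2@1: d1:8  d2:6  d3:3  d4:0  d5:0 → peak 8
Block S2@2: d1:6  d2:8  d3:3  d4:0  d5:0 → peak 8
Block S2@3: d1:6  d2:6  d3:5  d4:0  d5:0 → peak 6
Block S2@4: d1:6  d2:6  d3:3  d4:2  d5:0 → peak 6
Block S2@5: d1:6  d2:6  d3:3  d4:0  d5:2 → peak 6
Best is Block S2@3, peak 6.

6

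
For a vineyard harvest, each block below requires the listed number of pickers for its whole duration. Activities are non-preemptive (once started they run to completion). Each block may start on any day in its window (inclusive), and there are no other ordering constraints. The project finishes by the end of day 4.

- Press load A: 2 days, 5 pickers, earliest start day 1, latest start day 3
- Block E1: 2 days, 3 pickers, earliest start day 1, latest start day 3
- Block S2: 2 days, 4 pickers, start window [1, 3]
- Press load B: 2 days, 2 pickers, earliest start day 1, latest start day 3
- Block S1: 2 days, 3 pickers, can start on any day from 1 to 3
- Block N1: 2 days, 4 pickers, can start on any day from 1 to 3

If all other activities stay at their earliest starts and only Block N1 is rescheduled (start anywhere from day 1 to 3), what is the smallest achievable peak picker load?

17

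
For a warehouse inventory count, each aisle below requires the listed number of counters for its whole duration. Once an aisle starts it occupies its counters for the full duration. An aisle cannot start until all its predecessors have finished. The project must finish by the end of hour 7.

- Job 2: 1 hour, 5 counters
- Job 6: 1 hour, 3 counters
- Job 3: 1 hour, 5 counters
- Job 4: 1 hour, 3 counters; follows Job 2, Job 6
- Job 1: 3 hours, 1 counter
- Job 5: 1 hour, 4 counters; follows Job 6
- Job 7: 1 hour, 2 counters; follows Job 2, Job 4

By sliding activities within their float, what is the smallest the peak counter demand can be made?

5

Early-start (Job 2@1, Job 6@1, Job 3@1, Job 4@2, Job 1@1, Job 5@2, Job 7@3) gives peak 14: h1:14  h2:8  h3:3  h4:0  h5:0  h6:0  h7:0.
Shift Job 6→2, Job 3→3, Job 4→4, Job 1→4, Job 5→5, Job 7→6.
Schedule Job 2@1, Job 6@2, Job 3@3, Job 4@4, Job 1@4, Job 5@5, Job 7@6: h1:5  h2:3  h3:5  h4:4  h5:5  h6:3  h7:0 — peak 5.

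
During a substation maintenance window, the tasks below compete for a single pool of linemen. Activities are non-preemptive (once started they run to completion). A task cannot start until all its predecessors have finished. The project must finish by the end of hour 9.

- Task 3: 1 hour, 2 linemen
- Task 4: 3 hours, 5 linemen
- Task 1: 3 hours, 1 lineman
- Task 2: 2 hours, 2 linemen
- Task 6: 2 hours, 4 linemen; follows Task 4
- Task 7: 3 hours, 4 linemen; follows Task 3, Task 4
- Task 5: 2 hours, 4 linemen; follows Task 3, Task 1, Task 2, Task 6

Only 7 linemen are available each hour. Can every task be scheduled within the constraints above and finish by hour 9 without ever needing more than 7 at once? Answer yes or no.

no

The minimum achievable peak is 8; 7 < 8, so no feasible schedule stays within the cap.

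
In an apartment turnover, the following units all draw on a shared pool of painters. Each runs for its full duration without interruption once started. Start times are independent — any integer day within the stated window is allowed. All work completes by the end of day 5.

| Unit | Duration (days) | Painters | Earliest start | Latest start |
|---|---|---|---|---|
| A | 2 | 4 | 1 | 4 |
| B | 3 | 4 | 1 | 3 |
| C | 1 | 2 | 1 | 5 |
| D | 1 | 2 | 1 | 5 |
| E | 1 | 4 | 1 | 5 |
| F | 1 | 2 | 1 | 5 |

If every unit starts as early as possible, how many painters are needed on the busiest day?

18

Early-start schedule: A@1, B@1, C@1, D@1, E@1, F@1.
Load per day: day 1: 18, day 2: 8, day 3: 4, day 4: 0, day 5: 0.
Peak is 18.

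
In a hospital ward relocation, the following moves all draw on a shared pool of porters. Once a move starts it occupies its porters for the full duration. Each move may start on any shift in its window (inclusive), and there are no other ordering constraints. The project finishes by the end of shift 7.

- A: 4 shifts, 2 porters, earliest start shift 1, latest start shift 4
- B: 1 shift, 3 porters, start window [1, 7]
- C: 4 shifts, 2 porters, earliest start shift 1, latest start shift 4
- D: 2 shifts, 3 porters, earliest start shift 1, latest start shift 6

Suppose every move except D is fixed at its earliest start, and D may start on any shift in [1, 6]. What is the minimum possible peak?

D@1: s1:10  s2:7  s3:4  s4:4  s5:0  s6:0  s7:0 → peak 10
D@2: s1:7  s2:7  s3:7  s4:4  s5:0  s6:0  s7:0 → peak 7
D@3: s1:7  s2:4  s3:7  s4:7  s5:0  s6:0  s7:0 → peak 7
D@4: s1:7  s2:4  s3:4  s4:7  s5:3  s6:0  s7:0 → peak 7
D@5: s1:7  s2:4  s3:4  s4:4  s5:3  s6:3  s7:0 → peak 7
D@6: s1:7  s2:4  s3:4  s4:4  s5:0  s6:3  s7:3 → peak 7
Best is D@2, peak 7.

7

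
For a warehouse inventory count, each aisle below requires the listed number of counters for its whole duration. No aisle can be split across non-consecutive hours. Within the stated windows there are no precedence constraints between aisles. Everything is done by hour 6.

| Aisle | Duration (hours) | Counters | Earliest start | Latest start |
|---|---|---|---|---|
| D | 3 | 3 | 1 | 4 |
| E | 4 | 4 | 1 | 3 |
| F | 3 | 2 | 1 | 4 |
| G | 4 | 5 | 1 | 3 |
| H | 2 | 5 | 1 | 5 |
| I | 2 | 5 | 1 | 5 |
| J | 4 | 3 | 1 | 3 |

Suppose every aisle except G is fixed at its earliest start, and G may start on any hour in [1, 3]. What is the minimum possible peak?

G@1: h1:27  h2:27  h3:17  h4:12  h5:0  h6:0 → peak 27
G@2: h1:22  h2:27  h3:17  h4:12  h5:5  h6:0 → peak 27
G@3: h1:22  h2:22  h3:17  h4:12  h5:5  h6:5 → peak 22
Best is G@3, peak 22.

22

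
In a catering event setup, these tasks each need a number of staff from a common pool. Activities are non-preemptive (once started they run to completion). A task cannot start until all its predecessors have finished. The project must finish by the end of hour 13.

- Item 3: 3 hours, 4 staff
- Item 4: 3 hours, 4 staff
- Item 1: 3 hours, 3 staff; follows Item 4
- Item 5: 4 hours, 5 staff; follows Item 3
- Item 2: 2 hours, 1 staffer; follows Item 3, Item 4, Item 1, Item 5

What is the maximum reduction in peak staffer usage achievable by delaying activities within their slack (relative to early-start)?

Early-start peak: h1:8  h2:8  h3:8  h4:8  h5:8  h6:8  h7:5  h8:1  h9:1  h10:0  h11:0  h12:0  h13:0 ⇒ 8.
Leveled (Item 3@4, Item 4@1, Item 1@4, Item 5@7, Item 2@11): h1:4  h2:4  h3:4  h4:7  h5:7  h6:7  h7:5  h8:5  h9:5  h10:5  h11:1  h12:1  h13:0 ⇒ 7.
Reduction 8 − 7 = 1.

1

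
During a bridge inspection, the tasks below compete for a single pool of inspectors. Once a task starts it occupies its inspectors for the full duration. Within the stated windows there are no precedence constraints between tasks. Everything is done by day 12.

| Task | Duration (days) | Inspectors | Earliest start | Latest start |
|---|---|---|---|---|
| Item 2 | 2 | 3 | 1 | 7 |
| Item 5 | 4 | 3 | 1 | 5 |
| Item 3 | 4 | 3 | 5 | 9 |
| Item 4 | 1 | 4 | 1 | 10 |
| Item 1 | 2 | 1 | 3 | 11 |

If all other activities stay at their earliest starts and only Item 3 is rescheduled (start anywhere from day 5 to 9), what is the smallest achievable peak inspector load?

10

Item 3@5: d1:10  d2:6  d3:4  d4:4  d5:3  d6:3  d7:3  d8:3  d9:0  d10:0  d11:0  d12:0 → peak 10
Item 3@6: d1:10  d2:6  d3:4  d4:4  d5:0  d6:3  d7:3  d8:3  d9:3  d10:0  d11:0  d12:0 → peak 10
Item 3@7: d1:10  d2:6  d3:4  d4:4  d5:0  d6:0  d7:3  d8:3  d9:3  d10:3  d11:0  d12:0 → peak 10
Item 3@8: d1:10  d2:6  d3:4  d4:4  d5:0  d6:0  d7:0  d8:3  d9:3  d10:3  d11:3  d12:0 → peak 10
Item 3@9: d1:10  d2:6  d3:4  d4:4  d5:0  d6:0  d7:0  d8:0  d9:3  d10:3  d11:3  d12:3 → peak 10
Best is Item 3@5, peak 10.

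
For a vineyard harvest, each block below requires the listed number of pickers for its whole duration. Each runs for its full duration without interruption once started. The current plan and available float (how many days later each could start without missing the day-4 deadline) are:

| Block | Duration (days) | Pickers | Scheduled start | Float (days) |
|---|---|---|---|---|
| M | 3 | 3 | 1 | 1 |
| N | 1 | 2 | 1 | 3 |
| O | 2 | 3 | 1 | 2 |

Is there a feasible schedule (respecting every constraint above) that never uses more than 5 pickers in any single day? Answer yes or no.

The minimum achievable peak is 6; 5 < 6, so no feasible schedule stays within the cap.

no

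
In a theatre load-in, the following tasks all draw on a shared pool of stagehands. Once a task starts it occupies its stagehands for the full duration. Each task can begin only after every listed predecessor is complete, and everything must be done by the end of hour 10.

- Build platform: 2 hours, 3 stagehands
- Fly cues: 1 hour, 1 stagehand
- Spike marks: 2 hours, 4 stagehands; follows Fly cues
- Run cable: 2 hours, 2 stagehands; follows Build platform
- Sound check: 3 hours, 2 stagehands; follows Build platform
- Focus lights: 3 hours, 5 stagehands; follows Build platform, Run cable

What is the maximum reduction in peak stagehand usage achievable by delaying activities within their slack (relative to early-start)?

Early-start peak: h1:4  h2:7  h3:8  h4:4  h5:7  h6:5  h7:5  h8:0  h9:0  h10:0 ⇒ 8.
Leveled (Build platform@1, Fly cues@1, Spike marks@3, Run cable@5, Sound check@5, Focus lights@8): h1:4  h2:3  h3:4  h4:4  h5:4  h6:4  h7:2  h8:5  h9:5  h10:5 ⇒ 5.
Reduction 8 − 5 = 3.

3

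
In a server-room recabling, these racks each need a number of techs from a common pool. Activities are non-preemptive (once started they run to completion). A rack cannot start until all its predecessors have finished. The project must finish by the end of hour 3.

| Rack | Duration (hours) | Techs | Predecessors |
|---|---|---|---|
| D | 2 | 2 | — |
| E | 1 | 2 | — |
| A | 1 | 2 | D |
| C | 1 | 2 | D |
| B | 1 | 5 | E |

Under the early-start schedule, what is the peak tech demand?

7

Early-start schedule: D@1, E@1, A@3, C@3, B@2.
Load per hour: hour 1: 4, hour 2: 7, hour 3: 4.
Peak is 7.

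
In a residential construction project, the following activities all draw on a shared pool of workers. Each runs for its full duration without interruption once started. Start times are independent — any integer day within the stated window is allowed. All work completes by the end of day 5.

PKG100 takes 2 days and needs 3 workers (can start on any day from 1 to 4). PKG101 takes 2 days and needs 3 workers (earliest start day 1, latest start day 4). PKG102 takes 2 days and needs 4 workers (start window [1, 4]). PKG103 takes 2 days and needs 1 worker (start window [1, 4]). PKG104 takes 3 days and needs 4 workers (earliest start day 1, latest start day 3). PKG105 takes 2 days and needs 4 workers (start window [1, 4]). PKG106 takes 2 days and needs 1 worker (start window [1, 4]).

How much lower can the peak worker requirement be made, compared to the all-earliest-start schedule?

Early-start peak: d1:20  d2:20  d3:4  d4:0  d5:0 ⇒ 20.
Leveled (PKG100@1, PKG101@1, PKG102@1, PKG103@3, PKG104@3, PKG105@3, PKG106@3): d1:10  d2:10  d3:10  d4:10  d5:4 ⇒ 10.
Reduction 20 − 10 = 10.

10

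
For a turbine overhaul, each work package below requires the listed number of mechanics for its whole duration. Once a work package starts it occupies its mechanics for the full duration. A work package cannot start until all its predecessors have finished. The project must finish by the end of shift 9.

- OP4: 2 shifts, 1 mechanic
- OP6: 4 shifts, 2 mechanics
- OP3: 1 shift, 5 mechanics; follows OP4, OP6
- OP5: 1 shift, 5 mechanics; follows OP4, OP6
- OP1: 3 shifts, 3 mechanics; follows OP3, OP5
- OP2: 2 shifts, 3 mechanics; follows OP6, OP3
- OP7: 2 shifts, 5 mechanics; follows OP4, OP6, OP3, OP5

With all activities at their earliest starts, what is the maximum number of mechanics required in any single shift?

Early-start schedule: OP4@1, OP6@1, OP3@5, OP5@5, OP1@6, OP2@6, OP7@6.
Load per shift: shift 1: 3, shift 2: 3, shift 3: 2, shift 4: 2, shift 5: 10, shift 6: 11, shift 7: 11, shift 8: 3, shift 9: 0.
Peak is 11.

11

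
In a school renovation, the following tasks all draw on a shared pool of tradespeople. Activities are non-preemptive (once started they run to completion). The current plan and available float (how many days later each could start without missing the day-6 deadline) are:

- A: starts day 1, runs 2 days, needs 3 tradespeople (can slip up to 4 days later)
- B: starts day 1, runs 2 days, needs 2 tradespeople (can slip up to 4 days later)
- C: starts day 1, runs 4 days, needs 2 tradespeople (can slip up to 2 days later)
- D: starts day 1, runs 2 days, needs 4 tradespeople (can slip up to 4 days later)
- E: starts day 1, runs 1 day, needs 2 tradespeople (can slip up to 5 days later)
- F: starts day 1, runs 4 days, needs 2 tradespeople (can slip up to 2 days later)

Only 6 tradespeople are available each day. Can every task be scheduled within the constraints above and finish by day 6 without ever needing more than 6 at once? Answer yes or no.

The minimum achievable peak is 7; 6 < 7, so no feasible schedule stays within the cap.

no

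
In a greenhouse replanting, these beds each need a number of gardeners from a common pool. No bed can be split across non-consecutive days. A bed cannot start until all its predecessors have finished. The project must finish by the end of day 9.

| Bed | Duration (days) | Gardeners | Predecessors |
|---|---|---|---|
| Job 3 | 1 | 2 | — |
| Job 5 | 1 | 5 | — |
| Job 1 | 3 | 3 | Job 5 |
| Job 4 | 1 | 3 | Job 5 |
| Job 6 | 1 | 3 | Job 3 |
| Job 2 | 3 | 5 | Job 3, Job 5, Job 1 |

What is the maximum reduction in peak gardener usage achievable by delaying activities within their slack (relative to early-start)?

4

Early-start peak: d1:7  d2:9  d3:3  d4:3  d5:5  d6:5  d7:5  d8:0  d9:0 ⇒ 9.
Leveled (Job 3@2, Job 5@1, Job 1@2, Job 4@5, Job 6@6, Job 2@7): d1:5  d2:5  d3:3  d4:3  d5:3  d6:3  d7:5  d8:5  d9:5 ⇒ 5.
Reduction 9 − 5 = 4.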